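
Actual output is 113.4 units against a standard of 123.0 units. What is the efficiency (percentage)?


Efficiency = (actual / standard) × 100
= (113.4 / 123.0) × 100
= 92.2%


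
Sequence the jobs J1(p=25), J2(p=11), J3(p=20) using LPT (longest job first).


LPT: sort by longest processing time first
  J1: p=25
  J3: p=20
  J2: p=11
Order: J1 → J3 → J2


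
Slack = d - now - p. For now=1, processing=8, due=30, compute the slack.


Slack = due - current_time - processing
= 30 - 1 - 8
= 21


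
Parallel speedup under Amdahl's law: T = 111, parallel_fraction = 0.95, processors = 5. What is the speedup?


Amdahl's law: T_p = T × ((1-p) + p/N)
= 111 × ((1-0.95) + 0.95/5)
= 111 × (0.05 + 0.1900)
= 111 × 0.2400
= 26.64
Speedup = 111/26.64
= 4.17×


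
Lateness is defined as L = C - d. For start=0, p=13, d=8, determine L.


Completion = 0 + 13 = 13
Lateness = C - d = 13 - 8
= 5


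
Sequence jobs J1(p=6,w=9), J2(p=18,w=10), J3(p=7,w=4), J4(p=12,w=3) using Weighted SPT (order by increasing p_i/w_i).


WSPT (Smith's rule): sort by p/w ascending
  J1: p/w = 6/9 = 0.667
  J3: p/w = 7/4 = 1.750
  J2: p/w = 18/10 = 1.800
  J4: p/w = 12/3 = 4.000
Order: J1 → J3 → J2 → J4


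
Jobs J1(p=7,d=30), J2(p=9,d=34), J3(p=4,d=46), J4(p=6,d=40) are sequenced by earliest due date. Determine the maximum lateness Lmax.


EDD order: J1 → J2 → J4 → J3
Completion and lateness:
  J1: C=7, d=30, L=7-30=-23
  J2: C=16, d=34, L=16-34=-18
  J4: C=22, d=40, L=22-40=-18
  J3: C=26, d=46, L=26-46=-20
Lmax = max(-23, -18, -18, -20)
= -18


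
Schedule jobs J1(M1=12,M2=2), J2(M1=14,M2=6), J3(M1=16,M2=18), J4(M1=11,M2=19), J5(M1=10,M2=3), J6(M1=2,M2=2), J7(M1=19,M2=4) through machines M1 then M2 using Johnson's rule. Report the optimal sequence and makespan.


Johnson's rule:
Group 1 (M1≤M2, sort by M1): ['J6', 'J4', 'J3']
Group 2 (M1>M2, sort desc M2): ['J2', 'J7', 'J5', 'J1']
Sequence: J6 → J4 → J3 → J2 → J7 → J5 → J1
Makespan calculation:
  J6: M1 done=2, M2 done=4
  J4: M1 done=13, M2 done=32
  J3: M1 done=29, M2 done=50
  J2: M1 done=43, M2 done=56
  J7: M1 done=62, M2 done=66
  J5: M1 done=72, M2 done=75
  J1: M1 done=84, M2 done=86
= Sequence: J6 → J4 → J3 → J2 → J7 → J5 → J1, Makespan: 86


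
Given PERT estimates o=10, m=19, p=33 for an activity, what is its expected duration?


te = (o + 4m + p) / 6
= (10 + 4×19 + 33) / 6
= (10 + 76 + 33) / 6
= 119 / 6
= 19.83


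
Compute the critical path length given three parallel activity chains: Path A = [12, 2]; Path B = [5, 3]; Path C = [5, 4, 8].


Path A: 12 + 2 = 14
Path B: 5 + 3 = 8
Path C: 5 + 4 + 8 = 17
Critical path = longest = max(14, 8, 17)
= 17 (Path C)


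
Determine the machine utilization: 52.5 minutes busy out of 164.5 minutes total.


Utilization = busy / total × 100
= 52.5 / 164.5 × 100
= 31.9%


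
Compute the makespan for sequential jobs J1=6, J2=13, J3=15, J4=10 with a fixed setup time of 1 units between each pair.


Makespan = Σ processing + (n-1) × setup
= (6 + 13 + 15 + 10) + (4-1)×1
= 44 + 3
= 47 time units


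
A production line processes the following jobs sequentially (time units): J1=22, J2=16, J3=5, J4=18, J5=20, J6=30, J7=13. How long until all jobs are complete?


Sequential makespan: sum all processing times
= 22 + 16 + 5 + 18 + 20 + 30 + 13
= 124 time units


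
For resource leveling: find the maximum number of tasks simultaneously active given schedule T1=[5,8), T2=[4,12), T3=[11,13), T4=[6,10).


Check each time point for overlaps:
  t=6: 3 tasks active (T1, T2, T4)
Max concurrent = 3


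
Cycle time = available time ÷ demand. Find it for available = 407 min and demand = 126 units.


Cycle time = available time / demand
= 407 / 126
= 3.23 min/unit


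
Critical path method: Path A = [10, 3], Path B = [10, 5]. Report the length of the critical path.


Path A: 10 + 3 = 13
Path B: 10 + 5 = 15
Critical path = longest = max(13, 15)
= 15 (Path B)


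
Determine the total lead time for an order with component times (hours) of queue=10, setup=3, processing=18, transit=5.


Lead time = queue + setup + processing + transit
= 10 + 3 + 18 + 5
= 36 hours


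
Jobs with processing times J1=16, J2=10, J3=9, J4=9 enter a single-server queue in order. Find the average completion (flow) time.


Completion times:
  J1: completes at 16
  J2: completes at 26
  J3: completes at 35
  J4: completes at 44
Sum = 121
Average = 121/4
= 30.25


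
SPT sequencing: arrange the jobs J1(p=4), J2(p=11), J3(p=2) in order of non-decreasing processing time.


SPT: sort by shortest processing time
  J3: p=2
  J1: p=4
  J2: p=11
Order: J3 → J1 → J2


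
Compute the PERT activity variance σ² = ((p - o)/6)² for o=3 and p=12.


σ² = ((p - o) / 6)² = (p - o)² / 36
= (12 - 3)² / 36
= 9² / 36
= 81 / 36
= 2.2500


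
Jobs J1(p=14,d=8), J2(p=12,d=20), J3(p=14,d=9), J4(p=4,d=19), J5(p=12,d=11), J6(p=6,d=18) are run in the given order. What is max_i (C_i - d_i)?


Lateness per job (L = C - d):
  J1: C=14, d=8, L=6
  J2: C=26, d=20, L=6
  J3: C=40, d=9, L=31
  J4: C=44, d=19, L=25
  J5: C=56, d=11, L=45
  J6: C=62, d=18, L=44
Lmax = max(6, 6, 31, 25, 45, 44)
= 45


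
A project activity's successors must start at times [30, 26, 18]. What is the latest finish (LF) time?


LF = min of all successor start times
Successors start at: [30, 26, 18]
LF = min(30, 26, 18)
= 18


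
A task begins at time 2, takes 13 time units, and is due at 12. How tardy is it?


Completion = start + processing = 2 + 13 = 15
Tardiness = max(0, C - d) = max(0, 15 - 12)
= max(0, 3)
= 3


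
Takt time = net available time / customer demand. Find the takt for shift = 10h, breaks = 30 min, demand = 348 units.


Available = 10×60 - 30 = 570 min
Takt time = 570 / 348
= 1.64 min/unit


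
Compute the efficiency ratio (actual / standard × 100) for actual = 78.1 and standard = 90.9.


Efficiency = (actual / standard) × 100
= (78.1 / 90.9) × 100
= 85.9%


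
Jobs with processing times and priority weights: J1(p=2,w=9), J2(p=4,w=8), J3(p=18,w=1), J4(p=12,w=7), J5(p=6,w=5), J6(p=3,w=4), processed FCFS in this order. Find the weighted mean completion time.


Completion times:
  J1: C=2, w×C=9×2=18
  J2: C=6, w×C=8×6=48
  J3: C=24, w×C=1×24=24
  J4: C=36, w×C=7×36=252
  J5: C=42, w×C=5×42=210
  J6: C=45, w×C=4×45=180
Sum w×C = 732
Sum w = 34
Weighted avg = 732/34
= 21.53


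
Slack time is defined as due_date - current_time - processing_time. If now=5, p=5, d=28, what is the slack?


Slack = due - current_time - processing
= 28 - 5 - 5
= 18


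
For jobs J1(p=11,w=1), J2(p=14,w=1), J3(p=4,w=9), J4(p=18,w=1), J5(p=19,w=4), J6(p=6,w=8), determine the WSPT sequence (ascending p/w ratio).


WSPT (Smith's rule): sort by p/w ascending
  J3: p/w = 4/9 = 0.444
  J6: p/w = 6/8 = 0.750
  J5: p/w = 19/4 = 4.750
  J1: p/w = 11/1 = 11.000
  J2: p/w = 14/1 = 14.000
  J4: p/w = 18/1 = 18.000
Order: J3 → J6 → J5 → J1 → J2 → J4


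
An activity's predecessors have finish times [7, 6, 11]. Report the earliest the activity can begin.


ES = max of all predecessor completion times
Predecessors: [7, 6, 11]
ES = max(7, 6, 11)
= 11


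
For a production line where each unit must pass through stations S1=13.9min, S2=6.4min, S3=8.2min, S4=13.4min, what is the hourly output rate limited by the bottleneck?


Bottleneck = longest station time
Station times: [13.9, 6.4, 8.2, 13.4]
Max = 13.9 min
Rate = 60 / 13.9
= 4.32 units/hour (bottleneck: 13.9min)


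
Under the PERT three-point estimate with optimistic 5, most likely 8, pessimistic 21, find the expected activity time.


te = (o + 4m + p) / 6
= (5 + 4×8 + 21) / 6
= (5 + 32 + 21) / 6
= 58 / 6
= 9.67


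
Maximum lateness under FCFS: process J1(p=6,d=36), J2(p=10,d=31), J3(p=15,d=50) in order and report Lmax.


Lateness per job (L = C - d):
  J1: C=6, d=36, L=-30
  J2: C=16, d=31, L=-15
  J3: C=31, d=50, L=-19
Lmax = max(-30, -15, -19)
= -15


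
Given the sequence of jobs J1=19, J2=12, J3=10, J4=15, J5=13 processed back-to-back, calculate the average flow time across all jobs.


Completion times:
  J1: completes at 19
  J2: completes at 31
  J3: completes at 41
  J4: completes at 56
  J5: completes at 69
Sum = 216
Average = 216/5
= 43.20


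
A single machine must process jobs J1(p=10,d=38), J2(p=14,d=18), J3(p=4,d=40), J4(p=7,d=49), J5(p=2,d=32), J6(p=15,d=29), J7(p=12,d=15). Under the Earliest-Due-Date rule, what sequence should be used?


EDD: sort by earliest due date
  J7: d=15, p=12
  J2: d=18, p=14
  J6: d=29, p=15
  J5: d=32, p=2
  J1: d=38, p=10
  J3: d=40, p=4
  J4: d=49, p=7
Order: J7 → J2 → J6 → J5 → J1 → J3 → J4


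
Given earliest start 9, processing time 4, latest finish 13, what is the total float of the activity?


EF = ES + duration = 9 + 4 = 13
LS = LF - duration = 13 - 4 = 9
Total Float = LF - EF = 13 - 13
(or LS - ES = 9 - 9)
= 0


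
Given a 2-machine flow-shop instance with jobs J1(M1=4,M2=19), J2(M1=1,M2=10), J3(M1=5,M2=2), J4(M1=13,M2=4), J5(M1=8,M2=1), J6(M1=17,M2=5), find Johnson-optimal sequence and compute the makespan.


Johnson's rule:
Group 1 (M1≤M2, sort by M1): ['J2', 'J1']
Group 2 (M1>M2, sort desc M2): ['J6', 'J4', 'J3', 'J5']
Sequence: J2 → J1 → J6 → J4 → J3 → J5
Makespan calculation:
  J2: M1 done=1, M2 done=11
  J1: M1 done=5, M2 done=30
  J6: M1 done=22, M2 done=35
  J4: M1 done=35, M2 done=39
  J3: M1 done=40, M2 done=42
  J5: M1 done=48, M2 done=49
= Sequence: J2 → J1 → J6 → J4 → J3 → J5, Makespan: 49


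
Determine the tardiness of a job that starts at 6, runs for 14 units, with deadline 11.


Completion = start + processing = 6 + 14 = 20
Tardiness = max(0, C - d) = max(0, 20 - 11)
= max(0, 9)
= 9


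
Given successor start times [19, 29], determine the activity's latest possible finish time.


LF = min of all successor start times
Successors start at: [19, 29]
LF = min(19, 29)
= 19


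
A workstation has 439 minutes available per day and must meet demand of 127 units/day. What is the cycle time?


Cycle time = available time / demand
= 439 / 127
= 3.46 min/unit


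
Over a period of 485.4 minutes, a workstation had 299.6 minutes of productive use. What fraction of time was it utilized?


Utilization = busy / total × 100
= 299.6 / 485.4 × 100
= 61.7%


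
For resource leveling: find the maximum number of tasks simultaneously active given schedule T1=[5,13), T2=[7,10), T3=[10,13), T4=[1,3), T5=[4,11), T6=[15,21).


Check each time point for overlaps:
  t=7: 3 tasks active (T1, T2, T5)
Max concurrent = 3


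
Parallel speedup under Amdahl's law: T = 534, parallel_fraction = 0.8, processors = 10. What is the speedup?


Amdahl's law: T_p = T × ((1-p) + p/N)
= 534 × ((1-0.8) + 0.8/10)
= 534 × (0.20 + 0.0800)
= 534 × 0.2800
= 149.52
Speedup = 534/149.52
= 3.57×


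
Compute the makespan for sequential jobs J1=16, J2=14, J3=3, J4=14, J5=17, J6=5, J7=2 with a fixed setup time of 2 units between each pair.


Makespan = Σ processing + (n-1) × setup
= (16 + 14 + 3 + 14 + 17 + 5 + 2) + (7-1)×2
= 71 + 12
= 83 time units


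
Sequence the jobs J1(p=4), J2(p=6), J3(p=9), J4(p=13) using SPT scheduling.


SPT: sort by shortest processing time
  J1: p=4
  J2: p=6
  J3: p=9
  J4: p=13
Order: J1 → J2 → J3 → J4


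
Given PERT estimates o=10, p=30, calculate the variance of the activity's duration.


σ² = ((p - o) / 6)² = (p - o)² / 36
= (30 - 10)² / 36
= 20² / 36
= 400 / 36
= 11.1111


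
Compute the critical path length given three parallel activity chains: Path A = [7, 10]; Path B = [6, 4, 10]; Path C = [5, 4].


Path A: 7 + 10 = 17
Path B: 6 + 4 + 10 = 20
Path C: 5 + 4 = 9
Critical path = longest = max(17, 20, 9)
= 20 (Path B)


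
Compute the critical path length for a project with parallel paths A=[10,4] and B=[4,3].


Path A: 10 + 4 = 14
Path B: 4 + 3 = 7
Critical path = longest = max(14, 7)
= 14 (Path A)


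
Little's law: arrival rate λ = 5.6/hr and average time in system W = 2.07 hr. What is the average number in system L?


Little's law: L = λ × W
= 5.6 × 2.07
= 11.59


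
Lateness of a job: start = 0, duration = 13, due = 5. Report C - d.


Completion = 0 + 13 = 13
Lateness = C - d = 13 - 5
= 8


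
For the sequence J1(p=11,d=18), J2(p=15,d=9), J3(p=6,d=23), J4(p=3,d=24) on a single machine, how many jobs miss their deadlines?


Completion vs due date:
  J1: C=11, d=18 → on time
  J2: C=26, d=9 → TARDY
  J3: C=32, d=23 → TARDY
  J4: C=35, d=24 → TARDY
Tardy jobs: J2, J3, J4
Count = 3


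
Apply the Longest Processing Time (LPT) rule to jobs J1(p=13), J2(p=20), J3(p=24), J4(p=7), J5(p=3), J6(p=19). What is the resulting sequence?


LPT: sort by longest processing time first
  J3: p=24
  J2: p=20
  J6: p=19
  J1: p=13
  J4: p=7
  J5: p=3
Order: J3 → J2 → J6 → J1 → J4 → J5


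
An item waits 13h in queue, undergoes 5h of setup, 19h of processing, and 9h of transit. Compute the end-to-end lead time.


Lead time = queue + setup + processing + transit
= 13 + 5 + 19 + 9
= 46 hours


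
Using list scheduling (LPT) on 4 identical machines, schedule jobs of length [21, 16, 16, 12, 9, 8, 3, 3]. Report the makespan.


Jobs (LPT sorted): [21, 16, 16, 12, 9, 8, 3, 3]
Machines: 4
  J=21 → Machine 1 (load: 0+21=21)
  J=16 → Machine 2 (load: 0+16=16)
  J=16 → Machine 3 (load: 0+16=16)
  J=12 → Machine 4 (load: 0+12=12)
  J=9 → Machine 4 (load: 12+9=21)
  J=8 → Machine 2 (load: 16+8=24)
  J=3 → Machine 3 (load: 16+3=19)
  J=3 → Machine 3 (load: 19+3=22)
Machine loads: [21, 24, 22, 21]
Makespan = max = 24 time units


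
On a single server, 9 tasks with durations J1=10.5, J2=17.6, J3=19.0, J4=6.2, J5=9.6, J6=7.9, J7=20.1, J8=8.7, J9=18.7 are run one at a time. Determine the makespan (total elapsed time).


Sequential makespan: sum all processing times
= 10.5 + 17.6 + 19.0 + 6.2 + 9.6 + 7.9 + 20.1 + 8.7 + 18.7
= 118.3 time units


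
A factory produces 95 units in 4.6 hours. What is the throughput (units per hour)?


Throughput = units / time
= 95 / 4.6
= 20.7 units/hour


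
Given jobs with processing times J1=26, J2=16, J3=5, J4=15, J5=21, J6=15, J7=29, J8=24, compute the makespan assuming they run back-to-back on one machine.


Sequential makespan: sum all processing times
= 26 + 16 + 5 + 15 + 21 + 15 + 29 + 24
= 151 time units


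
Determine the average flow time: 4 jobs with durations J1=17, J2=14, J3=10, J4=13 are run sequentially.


Completion times:
  J1: completes at 17
  J2: completes at 31
  J3: completes at 41
  J4: completes at 54
Sum = 143
Average = 143/4
= 35.75


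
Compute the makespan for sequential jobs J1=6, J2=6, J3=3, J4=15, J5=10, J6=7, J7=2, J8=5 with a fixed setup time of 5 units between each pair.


Makespan = Σ processing + (n-1) × setup
= (6 + 6 + 3 + 15 + 10 + 7 + 2 + 5) + (8-1)×5
= 54 + 35
= 89 time units


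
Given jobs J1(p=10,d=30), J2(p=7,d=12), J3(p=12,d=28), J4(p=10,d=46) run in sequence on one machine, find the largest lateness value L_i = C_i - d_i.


Lateness per job (L = C - d):
  J1: C=10, d=30, L=-20
  J2: C=17, d=12, L=5
  J3: C=29, d=28, L=1
  J4: C=39, d=46, L=-7
Lmax = max(-20, 5, 1, -7)
= 5


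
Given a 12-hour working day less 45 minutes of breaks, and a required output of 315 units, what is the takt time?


Available = 12×60 - 45 = 675 min
Takt time = 675 / 315
= 2.14 min/unit


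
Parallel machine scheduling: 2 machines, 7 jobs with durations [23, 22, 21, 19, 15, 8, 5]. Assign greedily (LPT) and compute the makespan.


Jobs (LPT sorted): [23, 22, 21, 19, 15, 8, 5]
Machines: 2
  J=23 → Machine 1 (load: 0+23=23)
  J=22 → Machine 2 (load: 0+22=22)
  J=21 → Machine 2 (load: 22+21=43)
  J=19 → Machine 1 (load: 23+19=42)
  J=15 → Machine 1 (load: 42+15=57)
  J=8 → Machine 2 (load: 43+8=51)
  J=5 → Machine 2 (load: 51+5=56)
Machine loads: [57, 56]
Makespan = max = 57 time units


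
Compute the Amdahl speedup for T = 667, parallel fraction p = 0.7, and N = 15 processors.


Amdahl's law: T_p = T × ((1-p) + p/N)
= 667 × ((1-0.7) + 0.7/15)
= 667 × (0.30 + 0.0467)
= 667 × 0.3467
= 231.23
Speedup = 667/231.23
= 2.88×


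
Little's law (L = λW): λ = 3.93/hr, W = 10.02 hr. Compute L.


Little's law: L = λ × W
= 3.93 × 10.02
= 39.38


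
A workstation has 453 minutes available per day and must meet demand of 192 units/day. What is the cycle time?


Cycle time = available time / demand
= 453 / 192
= 2.36 min/unit


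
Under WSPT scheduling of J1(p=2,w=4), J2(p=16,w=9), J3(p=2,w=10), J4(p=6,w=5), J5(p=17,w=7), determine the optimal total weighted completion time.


WSPT order (by p/w): J3 → J1 → J4 → J2 → J5
  J3: C=2, w·C=10×2=20
  J1: C=4, w·C=4×4=16
  J4: C=10, w·C=5×10=50
  J2: C=26, w·C=9×26=234
  J5: C=43, w·C=7×43=301
Σ w·C = 621
= 621


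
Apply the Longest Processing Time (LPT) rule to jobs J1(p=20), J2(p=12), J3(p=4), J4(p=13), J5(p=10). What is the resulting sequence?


LPT: sort by longest processing time first
  J1: p=20
  J4: p=13
  J2: p=12
  J5: p=10
  J3: p=4
Order: J1 → J4 → J2 → J5 → J3


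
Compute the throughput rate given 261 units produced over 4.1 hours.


Throughput = units / time
= 261 / 4.1
= 63.7 units/hour


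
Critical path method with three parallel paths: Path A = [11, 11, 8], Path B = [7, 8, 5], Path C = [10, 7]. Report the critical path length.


Path A: 11 + 11 + 8 = 30
Path B: 7 + 8 + 5 = 20
Path C: 10 + 7 = 17
Critical path = longest = max(30, 20, 17)
= 30 (Path A)


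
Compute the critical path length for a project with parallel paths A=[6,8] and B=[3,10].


Path A: 6 + 8 = 14
Path B: 3 + 10 = 13
Critical path = longest = max(14, 13)
= 14 (Path A)


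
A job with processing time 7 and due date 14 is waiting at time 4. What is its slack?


Slack = due - current_time - processing
= 14 - 4 - 7
= 3


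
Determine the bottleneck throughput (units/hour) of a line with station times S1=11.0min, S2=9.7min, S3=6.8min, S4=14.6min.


Bottleneck = longest station time
Station times: [11.0, 9.7, 6.8, 14.6]
Max = 14.6 min
Rate = 60 / 14.6
= 4.11 units/hour (bottleneck: 14.6min)


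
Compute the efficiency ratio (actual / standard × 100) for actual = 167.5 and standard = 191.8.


Efficiency = (actual / standard) × 100
= (167.5 / 191.8) × 100
= 87.3%


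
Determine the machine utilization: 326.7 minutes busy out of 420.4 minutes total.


Utilization = busy / total × 100
= 326.7 / 420.4 × 100
= 77.7%


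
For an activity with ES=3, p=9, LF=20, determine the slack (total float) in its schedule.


EF = ES + duration = 3 + 9 = 12
LS = LF - duration = 20 - 9 = 11
Total Float = LF - EF = 20 - 12
(or LS - ES = 11 - 3)
= 8


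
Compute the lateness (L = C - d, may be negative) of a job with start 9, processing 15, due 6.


Completion = 9 + 15 = 24
Lateness = C - d = 24 - 6
= 18


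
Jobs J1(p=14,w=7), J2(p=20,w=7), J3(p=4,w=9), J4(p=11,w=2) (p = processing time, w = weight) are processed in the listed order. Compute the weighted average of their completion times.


Completion times:
  J1: C=14, w×C=7×14=98
  J2: C=34, w×C=7×34=238
  J3: C=38, w×C=9×38=342
  J4: C=49, w×C=2×49=98
Sum w×C = 776
Sum w = 25
Weighted avg = 776/25
= 31.04


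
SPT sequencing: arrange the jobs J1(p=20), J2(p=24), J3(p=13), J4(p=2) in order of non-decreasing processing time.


SPT: sort by shortest processing time
  J4: p=2
  J3: p=13
  J1: p=20
  J2: p=24
Order: J4 → J3 → J1 → J2


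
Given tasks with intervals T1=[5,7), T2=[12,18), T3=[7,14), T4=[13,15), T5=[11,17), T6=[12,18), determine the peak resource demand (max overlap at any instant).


Check each time point for overlaps:
  t=13: 5 tasks active (T2, T3, T4, T5, T6)
Max concurrent = 5


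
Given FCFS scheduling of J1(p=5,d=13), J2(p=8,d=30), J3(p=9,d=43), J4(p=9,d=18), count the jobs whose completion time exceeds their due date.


Completion vs due date:
  J1: C=5, d=13 → on time
  J2: C=13, d=30 → on time
  J3: C=22, d=43 → on time
  J4: C=31, d=18 → TARDY
Tardy jobs: J4
Count = 1


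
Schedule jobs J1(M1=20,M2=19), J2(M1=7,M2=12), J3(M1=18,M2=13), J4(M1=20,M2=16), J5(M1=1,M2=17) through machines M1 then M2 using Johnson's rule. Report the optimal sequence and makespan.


Johnson's rule:
Group 1 (M1≤M2, sort by M1): ['J5', 'J2']
Group 2 (M1>M2, sort desc M2): ['J1', 'J4', 'J3']
Sequence: J5 → J2 → J1 → J4 → J3
Makespan calculation:
  J5: M1 done=1, M2 done=18
  J2: M1 done=8, M2 done=30
  J1: M1 done=28, M2 done=49
  J4: M1 done=48, M2 done=65
  J3: M1 done=66, M2 done=79
= Sequence: J5 → J2 → J1 → J4 → J3, Makespan: 79


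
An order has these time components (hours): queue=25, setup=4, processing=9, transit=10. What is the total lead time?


Lead time = queue + setup + processing + transit
= 25 + 4 + 9 + 10
= 48 hours


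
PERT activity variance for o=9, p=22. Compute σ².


σ² = ((p - o) / 6)² = (p - o)² / 36
= (22 - 9)² / 36
= 13² / 36
= 169 / 36
= 4.6944


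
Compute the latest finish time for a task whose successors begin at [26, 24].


LF = min of all successor start times
Successors start at: [26, 24]
LF = min(26, 24)
= 24


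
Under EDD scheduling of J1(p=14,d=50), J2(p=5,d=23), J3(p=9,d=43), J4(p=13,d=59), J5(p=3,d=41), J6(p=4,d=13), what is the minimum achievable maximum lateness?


EDD order: J6 → J2 → J5 → J3 → J1 → J4
Completion and lateness:
  J6: C=4, d=13, L=4-13=-9
  J2: C=9, d=23, L=9-23=-14
  J5: C=12, d=41, L=12-41=-29
  J3: C=21, d=43, L=21-43=-22
  J1: C=35, d=50, L=35-50=-15
  J4: C=48, d=59, L=48-59=-11
Lmax = max(-9, -14, -29, -22, -15, -11)
= -9


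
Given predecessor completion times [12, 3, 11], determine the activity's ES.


ES = max of all predecessor completion times
Predecessors: [12, 3, 11]
ES = max(12, 3, 11)
= 12


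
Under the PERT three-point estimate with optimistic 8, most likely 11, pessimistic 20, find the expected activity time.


te = (o + 4m + p) / 6
= (8 + 4×11 + 20) / 6
= (8 + 44 + 20) / 6
= 72 / 6
= 12.00


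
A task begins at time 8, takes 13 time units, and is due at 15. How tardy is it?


Completion = start + processing = 8 + 13 = 21
Tardiness = max(0, C - d) = max(0, 21 - 15)
= max(0, 6)
= 6


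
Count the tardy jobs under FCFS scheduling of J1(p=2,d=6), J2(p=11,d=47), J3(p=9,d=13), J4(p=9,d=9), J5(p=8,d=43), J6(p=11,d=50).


Completion vs due date:
  J1: C=2, d=6 → on time
  J2: C=13, d=47 → on time
  J3: C=22, d=13 → TARDY
  J4: C=31, d=9 → TARDY
  J5: C=39, d=43 → on time
  J6: C=50, d=50 → on time
Tardy jobs: J3, J4
Count = 2


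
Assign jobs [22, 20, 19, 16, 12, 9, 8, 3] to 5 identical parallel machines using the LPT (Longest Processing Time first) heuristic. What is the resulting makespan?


Jobs (LPT sorted): [22, 20, 19, 16, 12, 9, 8, 3]
Machines: 5
  J=22 → Machine 1 (load: 0+22=22)
  J=20 → Machine 2 (load: 0+20=20)
  J=19 → Machine 3 (load: 0+19=19)
  J=16 → Machine 4 (load: 0+16=16)
  J=12 → Machine 5 (load: 0+12=12)
  J=9 → Machine 5 (load: 12+9=21)
  J=8 → Machine 4 (load: 16+8=24)
  J=3 → Machine 3 (load: 19+3=22)
Machine loads: [22, 20, 22, 24, 21]
Makespan = max = 24 time units


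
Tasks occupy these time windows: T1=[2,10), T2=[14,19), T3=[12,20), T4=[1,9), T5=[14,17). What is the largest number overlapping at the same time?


Check each time point for overlaps:
  t=14: 3 tasks active (T2, T3, T5)
Max concurrent = 3


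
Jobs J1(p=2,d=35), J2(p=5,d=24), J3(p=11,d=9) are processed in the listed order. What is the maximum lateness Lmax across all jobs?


Lateness per job (L = C - d):
  J1: C=2, d=35, L=-33
  J2: C=7, d=24, L=-17
  J3: C=18, d=9, L=9
Lmax = max(-33, -17, 9)
= 9


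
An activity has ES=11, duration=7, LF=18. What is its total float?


EF = ES + duration = 11 + 7 = 18
LS = LF - duration = 18 - 7 = 11
Total Float = LF - EF = 18 - 18
(or LS - ES = 11 - 11)
= 0


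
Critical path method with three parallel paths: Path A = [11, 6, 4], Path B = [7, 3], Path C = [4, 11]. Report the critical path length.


Path A: 11 + 6 + 4 = 21
Path B: 7 + 3 = 10
Path C: 4 + 11 = 15
Critical path = longest = max(21, 10, 15)
= 21 (Path A)


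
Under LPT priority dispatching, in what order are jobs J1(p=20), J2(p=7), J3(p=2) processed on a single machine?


LPT: sort by longest processing time first
  J1: p=20
  J2: p=7
  J3: p=2
Order: J1 → J2 → J3


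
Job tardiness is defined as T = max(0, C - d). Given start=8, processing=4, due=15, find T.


Completion = start + processing = 8 + 4 = 12
Tardiness = max(0, C - d) = max(0, 12 - 15)
= max(0, -3)
= 0


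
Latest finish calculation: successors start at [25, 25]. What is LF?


LF = min of all successor start times
Successors start at: [25, 25]
LF = min(25, 25)
= 25


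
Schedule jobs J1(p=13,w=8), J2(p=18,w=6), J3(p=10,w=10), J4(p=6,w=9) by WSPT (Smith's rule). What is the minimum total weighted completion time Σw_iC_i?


WSPT order (by p/w): J4 → J3 → J1 → J2
  J4: C=6, w·C=9×6=54
  J3: C=16, w·C=10×16=160
  J1: C=29, w·C=8×29=232
  J2: C=47, w·C=6×47=282
Σ w·C = 728
= 728


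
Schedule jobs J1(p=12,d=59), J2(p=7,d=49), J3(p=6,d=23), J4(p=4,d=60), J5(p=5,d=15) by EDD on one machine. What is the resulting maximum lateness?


EDD order: J5 → J3 → J2 → J1 → J4
Completion and lateness:
  J5: C=5, d=15, L=5-15=-10
  J3: C=11, d=23, L=11-23=-12
  J2: C=18, d=49, L=18-49=-31
  J1: C=30, d=59, L=30-59=-29
  J4: C=34, d=60, L=34-60=-26
Lmax = max(-10, -12, -31, -29, -26)
= -10


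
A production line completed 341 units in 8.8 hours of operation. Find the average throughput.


Throughput = units / time
= 341 / 8.8
= 38.8 units/hour


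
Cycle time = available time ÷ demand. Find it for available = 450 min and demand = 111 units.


Cycle time = available time / demand
= 450 / 111
= 4.05 min/unit


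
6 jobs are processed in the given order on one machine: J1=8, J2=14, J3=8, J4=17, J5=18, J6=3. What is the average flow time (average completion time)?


Completion times:
  J1: completes at 8
  J2: completes at 22
  J3: completes at 30
  J4: completes at 47
  J5: completes at 65
  J6: completes at 68
Sum = 240
Average = 240/6
= 40.00


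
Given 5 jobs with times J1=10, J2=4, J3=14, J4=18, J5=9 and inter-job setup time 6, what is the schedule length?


Makespan = Σ processing + (n-1) × setup
= (10 + 4 + 14 + 18 + 9) + (5-1)×6
= 55 + 24
= 79 time units


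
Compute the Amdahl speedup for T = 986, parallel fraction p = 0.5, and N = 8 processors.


Amdahl's law: T_p = T × ((1-p) + p/N)
= 986 × ((1-0.5) + 0.5/8)
= 986 × (0.50 + 0.0625)
= 986 × 0.5625
= 554.62
Speedup = 986/554.62
= 1.78×


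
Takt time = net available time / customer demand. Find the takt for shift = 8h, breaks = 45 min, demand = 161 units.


Available = 8×60 - 45 = 435 min
Takt time = 435 / 161
= 2.70 min/unit


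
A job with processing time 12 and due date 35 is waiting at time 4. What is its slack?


Slack = due - current_time - processing
= 35 - 4 - 12
= 19


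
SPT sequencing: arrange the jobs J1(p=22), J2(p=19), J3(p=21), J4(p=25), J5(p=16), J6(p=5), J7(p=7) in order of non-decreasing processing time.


SPT: sort by shortest processing time
  J6: p=5
  J7: p=7
  J5: p=16
  J2: p=19
  J3: p=21
  J1: p=22
  J4: p=25
Order: J6 → J7 → J5 → J2 → J3 → J1 → J4


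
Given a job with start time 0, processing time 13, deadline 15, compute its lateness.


Completion = 0 + 13 = 13
Lateness = C - d = 13 - 15
= -2


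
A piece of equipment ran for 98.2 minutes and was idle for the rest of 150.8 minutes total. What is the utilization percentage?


Utilization = busy / total × 100
= 98.2 / 150.8 × 100
= 65.1%


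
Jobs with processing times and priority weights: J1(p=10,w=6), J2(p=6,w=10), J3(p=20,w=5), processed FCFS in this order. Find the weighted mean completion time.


Completion times:
  J1: C=10, w×C=6×10=60
  J2: C=16, w×C=10×16=160
  J3: C=36, w×C=5×36=180
Sum w×C = 400
Sum w = 21
Weighted avg = 400/21
= 19.05


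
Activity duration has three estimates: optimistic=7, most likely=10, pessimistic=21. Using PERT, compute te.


te = (o + 4m + p) / 6
= (7 + 4×10 + 21) / 6
= (7 + 40 + 21) / 6
= 68 / 6
= 11.33


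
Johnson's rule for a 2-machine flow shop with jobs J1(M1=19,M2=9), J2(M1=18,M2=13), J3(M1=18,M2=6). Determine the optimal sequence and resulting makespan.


Johnson's rule:
Group 1 (M1≤M2, sort by M1): []
Group 2 (M1>M2, sort desc M2): ['J2', 'J1', 'J3']
Sequence: J2 → J1 → J3
Makespan calculation:
  J2: M1 done=18, M2 done=31
  J1: M1 done=37, M2 done=46
  J3: M1 done=55, M2 done=61
= Sequence: J2 → J1 → J3, Makespan: 61


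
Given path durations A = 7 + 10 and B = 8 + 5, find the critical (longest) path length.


Path A: 7 + 10 = 17
Path B: 8 + 5 = 13
Critical path = longest = max(17, 13)
= 17 (Path A)


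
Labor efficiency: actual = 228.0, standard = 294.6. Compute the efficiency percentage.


Efficiency = (actual / standard) × 100
= (228.0 / 294.6) × 100
= 77.4%


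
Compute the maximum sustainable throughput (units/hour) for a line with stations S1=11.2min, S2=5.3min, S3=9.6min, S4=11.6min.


Bottleneck = longest station time
Station times: [11.2, 5.3, 9.6, 11.6]
Max = 11.6 min
Rate = 60 / 11.6
= 5.17 units/hour (bottleneck: 11.6min)


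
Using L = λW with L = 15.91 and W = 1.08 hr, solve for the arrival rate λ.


Little's law: L = λW → λ = L / W
= 15.91 / 1.08
= 14.73 per hour


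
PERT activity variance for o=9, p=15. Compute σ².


σ² = ((p - o) / 6)² = (p - o)² / 36
= (15 - 9)² / 36
= 6² / 36
= 36 / 36
= 1.0000


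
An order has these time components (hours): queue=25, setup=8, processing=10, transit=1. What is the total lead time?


Lead time = queue + setup + processing + transit
= 25 + 8 + 10 + 1
= 44 hours


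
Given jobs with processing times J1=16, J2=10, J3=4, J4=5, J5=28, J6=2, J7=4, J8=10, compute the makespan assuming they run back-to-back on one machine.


Sequential makespan: sum all processing times
= 16 + 10 + 4 + 5 + 28 + 2 + 4 + 10
= 79 time units


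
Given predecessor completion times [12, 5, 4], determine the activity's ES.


ES = max of all predecessor completion times
Predecessors: [12, 5, 4]
ES = max(12, 5, 4)
= 12


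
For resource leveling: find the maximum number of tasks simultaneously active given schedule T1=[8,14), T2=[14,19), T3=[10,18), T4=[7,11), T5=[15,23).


Check each time point for overlaps:
  t=10: 3 tasks active (T1, T3, T4)
Max concurrent = 3


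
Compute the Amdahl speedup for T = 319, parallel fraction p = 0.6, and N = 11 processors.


Amdahl's law: T_p = T × ((1-p) + p/N)
= 319 × ((1-0.6) + 0.6/11)
= 319 × (0.40 + 0.0545)
= 319 × 0.4545
= 145.00
Speedup = 319/145.00
= 2.20×


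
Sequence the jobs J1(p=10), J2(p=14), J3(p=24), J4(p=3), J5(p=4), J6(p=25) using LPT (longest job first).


LPT: sort by longest processing time first
  J6: p=25
  J3: p=24
  J2: p=14
  J1: p=10
  J5: p=4
  J4: p=3
Order: J6 → J3 → J2 → J1 → J5 → J4


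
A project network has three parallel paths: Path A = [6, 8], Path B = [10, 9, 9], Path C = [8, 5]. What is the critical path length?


Path A: 6 + 8 = 14
Path B: 10 + 9 + 9 = 28
Path C: 8 + 5 = 13
Critical path = longest = max(14, 28, 13)
= 28 (Path B)


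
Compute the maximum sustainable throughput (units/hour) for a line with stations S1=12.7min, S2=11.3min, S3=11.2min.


Bottleneck = longest station time
Station times: [12.7, 11.3, 11.2]
Max = 12.7 min
Rate = 60 / 12.7
= 4.72 units/hour (bottleneck: 12.7min)


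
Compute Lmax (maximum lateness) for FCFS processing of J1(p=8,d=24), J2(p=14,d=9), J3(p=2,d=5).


Lateness per job (L = C - d):
  J1: C=8, d=24, L=-16
  J2: C=22, d=9, L=13
  J3: C=24, d=5, L=19
Lmax = max(-16, 13, 19)
= 19


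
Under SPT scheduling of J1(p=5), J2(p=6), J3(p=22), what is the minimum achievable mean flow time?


SPT order: J1 → J2 → J3
Completion times:
  J1: C=5
  J2: C=11
  J3: C=33
Sum = 49, n = 3
Mean flow = 49/3
= 16.33


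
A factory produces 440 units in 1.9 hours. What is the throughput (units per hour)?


Throughput = units / time
= 440 / 1.9
= 231.6 units/hour


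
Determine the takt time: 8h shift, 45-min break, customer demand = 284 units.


Available = 8×60 - 45 = 435 min
Takt time = 435 / 284
= 1.53 min/unit


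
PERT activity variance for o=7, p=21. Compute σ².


σ² = ((p - o) / 6)² = (p - o)² / 36
= (21 - 7)² / 36
= 14² / 36
= 196 / 36
= 5.4444


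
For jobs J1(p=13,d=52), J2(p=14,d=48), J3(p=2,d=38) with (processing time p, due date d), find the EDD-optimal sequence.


EDD: sort by earliest due date
  J3: d=38, p=2
  J2: d=48, p=14
  J1: d=52, p=13
Order: J3 → J2 → J1


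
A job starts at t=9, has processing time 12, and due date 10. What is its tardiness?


Completion = start + processing = 9 + 12 = 21
Tardiness = max(0, C - d) = max(0, 21 - 10)
= max(0, 11)
= 11


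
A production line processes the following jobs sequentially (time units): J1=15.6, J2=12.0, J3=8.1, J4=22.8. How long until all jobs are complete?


Sequential makespan: sum all processing times
= 15.6 + 12.0 + 8.1 + 22.8
= 58.5 time units


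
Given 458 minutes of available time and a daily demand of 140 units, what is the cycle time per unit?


Cycle time = available time / demand
= 458 / 140
= 3.27 min/unit


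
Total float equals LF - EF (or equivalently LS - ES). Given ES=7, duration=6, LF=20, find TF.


EF = ES + duration = 7 + 6 = 13
LS = LF - duration = 20 - 6 = 14
Total Float = LF - EF = 20 - 13
(or LS - ES = 14 - 7)
= 7


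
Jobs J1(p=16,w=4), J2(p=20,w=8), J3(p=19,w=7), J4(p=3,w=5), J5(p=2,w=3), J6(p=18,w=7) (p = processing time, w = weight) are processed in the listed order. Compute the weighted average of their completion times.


Completion times:
  J1: C=16, w×C=4×16=64
  J2: C=36, w×C=8×36=288
  J3: C=55, w×C=7×55=385
  J4: C=58, w×C=5×58=290
  J5: C=60, w×C=3×60=180
  J6: C=78, w×C=7×78=546
Sum w×C = 1753
Sum w = 34
Weighted avg = 1753/34
= 51.56


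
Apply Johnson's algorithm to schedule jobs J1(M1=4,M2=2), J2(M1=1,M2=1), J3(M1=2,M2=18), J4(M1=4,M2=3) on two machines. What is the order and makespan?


Johnson's rule:
Group 1 (M1≤M2, sort by M1): ['J2', 'J3']
Group 2 (M1>M2, sort desc M2): ['J4', 'J1']
Sequence: J2 → J3 → J4 → J1
Makespan calculation:
  J2: M1 done=1, M2 done=2
  J3: M1 done=3, M2 done=21
  J4: M1 done=7, M2 done=24
  J1: M1 done=11, M2 done=26
= Sequence: J2 → J3 → J4 → J1, Makespan: 26


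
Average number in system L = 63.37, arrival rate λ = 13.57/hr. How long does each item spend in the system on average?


Little's law: L = λW → W = L / λ
= 63.37 / 13.57
= 4.67 hours


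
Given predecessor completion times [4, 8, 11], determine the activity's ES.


ES = max of all predecessor completion times
Predecessors: [4, 8, 11]
ES = max(4, 8, 11)
= 11


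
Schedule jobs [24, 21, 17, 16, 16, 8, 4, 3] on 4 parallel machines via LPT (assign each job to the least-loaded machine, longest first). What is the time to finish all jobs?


Jobs (LPT sorted): [24, 21, 17, 16, 16, 8, 4, 3]
Machines: 4
  J=24 → Machine 1 (load: 0+24=24)
  J=21 → Machine 2 (load: 0+21=21)
  J=17 → Machine 3 (load: 0+17=17)
  J=16 → Machine 4 (load: 0+16=16)
  J=16 → Machine 4 (load: 16+16=32)
  J=8 → Machine 3 (load: 17+8=25)
  J=4 → Machine 2 (load: 21+4=25)
  J=3 → Machine 1 (load: 24+3=27)
Machine loads: [27, 25, 25, 32]
Makespan = max = 32 time units


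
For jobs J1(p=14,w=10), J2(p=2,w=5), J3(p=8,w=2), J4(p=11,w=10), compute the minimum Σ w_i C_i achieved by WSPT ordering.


WSPT order (by p/w): J2 → J4 → J1 → J3
  J2: C=2, w·C=5×2=10
  J4: C=13, w·C=10×13=130
  J1: C=27, w·C=10×27=270
  J3: C=35, w·C=2×35=70
Σ w·C = 480
= 480


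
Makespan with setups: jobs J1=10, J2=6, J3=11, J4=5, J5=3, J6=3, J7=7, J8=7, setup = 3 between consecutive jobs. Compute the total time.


Makespan = Σ processing + (n-1) × setup
= (10 + 6 + 11 + 5 + 3 + 3 + 7 + 7) + (8-1)×3
= 52 + 21
= 73 time units


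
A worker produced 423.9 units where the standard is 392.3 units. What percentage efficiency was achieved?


Efficiency = (actual / standard) × 100
= (423.9 / 392.3) × 100
= 108.1%


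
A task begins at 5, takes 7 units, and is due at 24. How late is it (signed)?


Completion = 5 + 7 = 12
Lateness = C - d = 12 - 24
= -12


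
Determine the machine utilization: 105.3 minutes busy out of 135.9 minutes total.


Utilization = busy / total × 100
= 105.3 / 135.9 × 100
= 77.5%


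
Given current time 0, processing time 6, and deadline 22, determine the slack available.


Slack = due - current_time - processing
= 22 - 0 - 6
= 16


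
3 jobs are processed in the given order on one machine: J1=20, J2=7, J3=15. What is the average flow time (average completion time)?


Completion times:
  J1: completes at 20
  J2: completes at 27
  J3: completes at 42
Sum = 89
Average = 89/3
= 29.67


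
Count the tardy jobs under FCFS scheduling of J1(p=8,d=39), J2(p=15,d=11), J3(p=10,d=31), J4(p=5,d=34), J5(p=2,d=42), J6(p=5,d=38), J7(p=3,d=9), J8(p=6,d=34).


Completion vs due date:
  J1: C=8, d=39 → on time
  J2: C=23, d=11 → TARDY
  J3: C=33, d=31 → TARDY
  J4: C=38, d=34 → TARDY
  J5: C=40, d=42 → on time
  J6: C=45, d=38 → TARDY
  J7: C=48, d=9 → TARDY
  J8: C=54, d=34 → TARDY
Tardy jobs: J2, J3, J4, J6, J7, J8
Count = 6


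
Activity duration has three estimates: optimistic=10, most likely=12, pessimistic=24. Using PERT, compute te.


te = (o + 4m + p) / 6
= (10 + 4×12 + 24) / 6
= (10 + 48 + 24) / 6
= 82 / 6
= 13.67


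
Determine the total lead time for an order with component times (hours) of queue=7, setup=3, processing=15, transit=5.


Lead time = queue + setup + processing + transit
= 7 + 3 + 15 + 5
= 30 hours


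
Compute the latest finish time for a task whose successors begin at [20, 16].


LF = min of all successor start times
Successors start at: [20, 16]
LF = min(20, 16)
= 16


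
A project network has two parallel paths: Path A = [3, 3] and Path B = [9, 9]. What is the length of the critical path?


Path A: 3 + 3 = 6
Path B: 9 + 9 = 18
Critical path = longest = max(6, 18)
= 18 (Path B)


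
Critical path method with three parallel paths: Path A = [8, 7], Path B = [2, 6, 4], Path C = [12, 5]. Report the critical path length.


Path A: 8 + 7 = 15
Path B: 2 + 6 + 4 = 12
Path C: 12 + 5 = 17
Critical path = longest = max(15, 12, 17)
= 17 (Path C)


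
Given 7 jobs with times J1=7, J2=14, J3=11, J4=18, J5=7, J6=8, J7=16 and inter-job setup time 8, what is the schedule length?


Makespan = Σ processing + (n-1) × setup
= (7 + 14 + 11 + 18 + 7 + 8 + 16) + (7-1)×8
= 81 + 48
= 129 time units


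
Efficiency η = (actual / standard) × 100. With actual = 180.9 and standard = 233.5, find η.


Efficiency = (actual / standard) × 100
= (180.9 / 233.5) × 100
= 77.5%


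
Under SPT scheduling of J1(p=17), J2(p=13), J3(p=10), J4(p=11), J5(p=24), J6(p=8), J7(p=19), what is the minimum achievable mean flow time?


SPT order: J6 → J3 → J4 → J2 → J1 → J7 → J5
Completion times:
  J6: C=8
  J3: C=18
  J4: C=29
  J2: C=42
  J1: C=59
  J7: C=78
  J5: C=102
Sum = 336, n = 7
Mean flow = 336/7
= 48.00


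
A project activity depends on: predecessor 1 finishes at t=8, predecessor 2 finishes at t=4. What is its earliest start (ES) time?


ES = max of all predecessor completion times
Predecessors: [8, 4]
ES = max(8, 4)
= 8
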